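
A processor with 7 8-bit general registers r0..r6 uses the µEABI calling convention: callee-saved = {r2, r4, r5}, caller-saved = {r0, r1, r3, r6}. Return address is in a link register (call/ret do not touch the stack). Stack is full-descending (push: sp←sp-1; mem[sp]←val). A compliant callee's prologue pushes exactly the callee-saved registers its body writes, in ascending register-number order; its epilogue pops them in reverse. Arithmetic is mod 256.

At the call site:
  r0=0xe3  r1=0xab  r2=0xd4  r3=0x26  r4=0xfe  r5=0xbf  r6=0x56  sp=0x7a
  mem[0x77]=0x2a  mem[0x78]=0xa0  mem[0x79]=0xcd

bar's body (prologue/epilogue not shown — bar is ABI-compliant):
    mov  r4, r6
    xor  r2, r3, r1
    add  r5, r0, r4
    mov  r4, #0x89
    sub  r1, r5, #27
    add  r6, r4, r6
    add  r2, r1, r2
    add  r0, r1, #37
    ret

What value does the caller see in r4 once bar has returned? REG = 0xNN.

prologue: push r2 → mem[0x79]=0xd4, sp=0x79
prologue: push r4 → mem[0x78]=0xfe, sp=0x78
prologue: push r5 → mem[0x77]=0xbf, sp=0x77
body[0] mov  r4, r6 → r4=0x56
body[1] xor  r2, r3, r1 → r2=0x8d
body[2] add  r5, r0, r4 → r5=0x39
body[3] mov  r4, #0x89 → r4=0x89
body[4] sub  r1, r5, #27 → r1=0x1e
body[5] add  r6, r4, r6 → r6=0xdf
body[6] add  r2, r1, r2 → r2=0xab
body[7] add  r0, r1, #37 → r0=0x43
epilogue: pop r5=0xbf, sp=0x78
epilogue: pop r4=0xfe, sp=0x79
epilogue: pop r2=0xd4, sp=0x7a
r4 is callee-saved → restored

REG = 0xfe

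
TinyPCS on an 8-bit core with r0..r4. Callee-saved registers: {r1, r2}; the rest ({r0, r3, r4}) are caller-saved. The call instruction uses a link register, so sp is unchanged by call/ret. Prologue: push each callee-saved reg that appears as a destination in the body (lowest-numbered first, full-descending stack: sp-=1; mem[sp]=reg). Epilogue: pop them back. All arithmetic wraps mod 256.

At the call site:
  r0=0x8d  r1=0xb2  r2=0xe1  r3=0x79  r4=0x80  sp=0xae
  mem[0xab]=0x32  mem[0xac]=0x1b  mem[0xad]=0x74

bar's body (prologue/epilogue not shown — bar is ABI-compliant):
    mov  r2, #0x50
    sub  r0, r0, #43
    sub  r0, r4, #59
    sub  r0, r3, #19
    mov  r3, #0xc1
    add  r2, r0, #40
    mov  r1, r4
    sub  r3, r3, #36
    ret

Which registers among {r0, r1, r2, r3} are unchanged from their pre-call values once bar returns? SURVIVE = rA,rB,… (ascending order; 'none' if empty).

prologue: push r1 -> mem[0xad]=0xb2, sp=0xad
prologue: push r2 -> mem[0xac]=0xe1, sp=0xac
body[0] mov  r2, #0x50 -> r2=0x50
body[1] sub  r0, r0, #43 -> r0=0x62
body[2] sub  r0, r4, #59 -> r0=0x45
body[3] sub  r0, r3, #19 -> r0=0x66
body[4] mov  r3, #0xc1 -> r3=0xc1
body[5] add  r2, r0, #40 -> r2=0x8e
body[6] mov  r1, r4 -> r1=0x80
body[7] sub  r3, r3, #36 -> r3=0x9d
epilogue: pop r2=0xe1, sp=0xad
epilogue: pop r1=0xb2, sp=0xae
r0: caller-saved, written=True
r1: callee-saved, written=True
r2: callee-saved, written=True
r3: caller-saved, written=True

SURVIVE = r1,r2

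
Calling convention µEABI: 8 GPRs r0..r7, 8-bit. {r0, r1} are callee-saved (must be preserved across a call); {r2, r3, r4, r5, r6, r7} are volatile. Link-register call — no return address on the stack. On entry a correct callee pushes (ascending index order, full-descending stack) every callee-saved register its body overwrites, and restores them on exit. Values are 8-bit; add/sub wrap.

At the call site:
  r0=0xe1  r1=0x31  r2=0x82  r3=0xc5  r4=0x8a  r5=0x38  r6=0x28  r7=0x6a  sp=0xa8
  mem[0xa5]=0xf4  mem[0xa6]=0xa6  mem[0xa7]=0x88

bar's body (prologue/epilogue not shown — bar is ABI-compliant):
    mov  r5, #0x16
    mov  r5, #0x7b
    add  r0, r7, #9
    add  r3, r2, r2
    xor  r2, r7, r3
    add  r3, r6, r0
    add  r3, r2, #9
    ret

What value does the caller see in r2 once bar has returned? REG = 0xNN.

prologue: push r0 → mem[0xa7]=0xe1, sp=0xa7
body[0] mov  r5, #0x16 → r5=0x16
body[1] mov  r5, #0x7b → r5=0x7b
body[2] add  r0, r7, #9 → r0=0x73
body[3] add  r3, r2, r2 → r3=0x04
body[4] xor  r2, r7, r3 → r2=0x6e
body[5] add  r3, r6, r0 → r3=0x9b
body[6] add  r3, r2, #9 → r3=0x77
epilogue: pop r0=0xe1, sp=0xa8
r2 is caller-saved → body value

REG = 0x6e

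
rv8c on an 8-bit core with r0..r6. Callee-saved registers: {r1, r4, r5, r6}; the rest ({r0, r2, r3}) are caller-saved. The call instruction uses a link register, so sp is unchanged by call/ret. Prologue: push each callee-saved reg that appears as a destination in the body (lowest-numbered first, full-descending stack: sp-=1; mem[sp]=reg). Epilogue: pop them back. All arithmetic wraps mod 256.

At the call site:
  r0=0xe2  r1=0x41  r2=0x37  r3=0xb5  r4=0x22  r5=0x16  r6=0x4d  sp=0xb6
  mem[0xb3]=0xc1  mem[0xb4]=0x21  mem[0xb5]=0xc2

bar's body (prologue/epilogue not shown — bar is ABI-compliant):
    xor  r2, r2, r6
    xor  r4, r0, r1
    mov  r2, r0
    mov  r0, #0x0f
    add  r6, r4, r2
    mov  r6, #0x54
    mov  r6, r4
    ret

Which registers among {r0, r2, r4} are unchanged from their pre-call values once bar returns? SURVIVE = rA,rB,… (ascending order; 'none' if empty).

prologue: push r4 → mem[0xb5]=0x22, sp=0xb5
prologue: push r6 → mem[0xb4]=0x4d, sp=0xb4
body[0] xor  r2, r2, r6 → r2=0x7a
body[1] xor  r4, r0, r1 → r4=0xa3
body[2] mov  r2, r0 → r2=0xe2
body[3] mov  r0, #0x0f → r0=0x0f
body[4] add  r6, r4, r2 → r6=0x85
body[5] mov  r6, #0x54 → r6=0x54
body[6] mov  r6, r4 → r6=0xa3
epilogue: pop r6=0x4d, sp=0xb5
epilogue: pop r4=0x22, sp=0xb6
r0: caller-saved, written=True
r2: caller-saved, written=True
r4: callee-saved, written=True

SURVIVE = r4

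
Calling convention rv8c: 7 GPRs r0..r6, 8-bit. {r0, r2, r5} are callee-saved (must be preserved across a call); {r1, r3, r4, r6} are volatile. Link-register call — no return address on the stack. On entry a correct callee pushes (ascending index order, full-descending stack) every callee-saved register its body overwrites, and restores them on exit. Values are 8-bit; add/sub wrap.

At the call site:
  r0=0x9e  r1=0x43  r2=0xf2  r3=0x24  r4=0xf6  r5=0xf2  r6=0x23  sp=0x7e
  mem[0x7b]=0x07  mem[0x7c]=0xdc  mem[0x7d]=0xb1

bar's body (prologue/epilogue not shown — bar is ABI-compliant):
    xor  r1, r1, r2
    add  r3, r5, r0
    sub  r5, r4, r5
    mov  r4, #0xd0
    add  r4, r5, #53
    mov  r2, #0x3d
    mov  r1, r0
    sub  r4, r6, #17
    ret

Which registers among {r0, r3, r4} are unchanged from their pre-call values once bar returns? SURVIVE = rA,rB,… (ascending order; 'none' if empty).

prologue: push r2 → mem[0x7d]=0xf2, sp=0x7d
prologue: push r5 → mem[0x7c]=0xf2, sp=0x7c
body[0] xor  r1, r1, r2 → r1=0xb1
body[1] add  r3, r5, r0 → r3=0x90
body[2] sub  r5, r4, r5 → r5=0x04
body[3] mov  r4, #0xd0 → r4=0xd0
body[4] add  r4, r5, #53 → r4=0x39
body[5] mov  r2, #0x3d → r2=0x3d
body[6] mov  r1, r0 → r1=0x9e
body[7] sub  r4, r6, #17 → r4=0x12
epilogue: pop r5=0xf2, sp=0x7d
epilogue: pop r2=0xf2, sp=0x7e
r0: callee-saved, written=False
r3: caller-saved, written=True
r4: caller-saved, written=True

SURVIVE = r0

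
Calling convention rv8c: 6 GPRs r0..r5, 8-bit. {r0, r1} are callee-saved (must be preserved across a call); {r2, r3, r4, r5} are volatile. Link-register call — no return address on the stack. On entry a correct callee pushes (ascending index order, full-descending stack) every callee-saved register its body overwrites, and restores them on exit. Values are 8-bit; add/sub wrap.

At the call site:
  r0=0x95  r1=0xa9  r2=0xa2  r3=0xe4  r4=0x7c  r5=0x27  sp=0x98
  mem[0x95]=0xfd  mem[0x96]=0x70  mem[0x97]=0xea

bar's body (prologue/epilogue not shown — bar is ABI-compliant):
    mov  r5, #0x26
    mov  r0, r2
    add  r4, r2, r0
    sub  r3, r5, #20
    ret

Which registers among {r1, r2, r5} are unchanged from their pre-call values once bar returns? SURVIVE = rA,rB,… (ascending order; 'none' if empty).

prologue: push r0 → mem[0x97]=0x95, sp=0x97
body[0] mov  r5, #0x26 → r5=0x26
body[1] mov  r0, r2 → r0=0xa2
body[2] add  r4, r2, r0 → r4=0x44
body[3] sub  r3, r5, #20 → r3=0x12
epilogue: pop r0=0x95, sp=0x98
r1: callee-saved, written=False
r2: caller-saved, written=False
r5: caller-saved, written=True

SURVIVE = r1,r2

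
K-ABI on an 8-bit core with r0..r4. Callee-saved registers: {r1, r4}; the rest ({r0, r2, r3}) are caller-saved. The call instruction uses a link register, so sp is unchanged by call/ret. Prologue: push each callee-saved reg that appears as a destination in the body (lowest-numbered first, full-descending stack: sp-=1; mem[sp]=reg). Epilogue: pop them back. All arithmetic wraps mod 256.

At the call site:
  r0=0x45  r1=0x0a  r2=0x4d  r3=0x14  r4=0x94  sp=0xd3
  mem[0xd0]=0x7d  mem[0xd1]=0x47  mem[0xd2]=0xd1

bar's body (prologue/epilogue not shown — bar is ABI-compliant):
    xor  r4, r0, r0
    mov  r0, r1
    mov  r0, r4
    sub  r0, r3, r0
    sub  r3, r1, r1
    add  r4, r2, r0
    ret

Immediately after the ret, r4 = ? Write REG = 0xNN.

REG = 0x94

prologue: push r4 -> mem[0xd2]=0x94, sp=0xd2
body[0] xor  r4, r0, r0 -> r4=0x00
body[1] mov  r0, r1 -> r0=0x0a
body[2] mov  r0, r4 -> r0=0x00
body[3] sub  r0, r3, r0 -> r0=0x14
body[4] sub  r3, r1, r1 -> r3=0x00
body[5] add  r4, r2, r0 -> r4=0x61
epilogue: pop r4=0x94, sp=0xd3
r4 is callee-saved -> restored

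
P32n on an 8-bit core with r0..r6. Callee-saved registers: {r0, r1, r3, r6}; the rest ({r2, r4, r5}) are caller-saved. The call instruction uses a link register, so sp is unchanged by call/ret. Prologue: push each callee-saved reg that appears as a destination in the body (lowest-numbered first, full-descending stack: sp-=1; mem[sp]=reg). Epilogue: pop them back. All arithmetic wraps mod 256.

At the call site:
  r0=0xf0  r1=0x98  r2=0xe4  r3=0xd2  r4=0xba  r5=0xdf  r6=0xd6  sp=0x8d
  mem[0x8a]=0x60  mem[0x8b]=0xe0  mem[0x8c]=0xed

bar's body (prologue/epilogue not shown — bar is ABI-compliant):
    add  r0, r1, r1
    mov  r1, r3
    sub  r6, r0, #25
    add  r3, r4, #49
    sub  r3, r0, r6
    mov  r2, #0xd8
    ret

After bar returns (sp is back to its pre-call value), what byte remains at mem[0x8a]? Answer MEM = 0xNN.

prologue: push r0 → mem[0x8c]=0xf0, sp=0x8c
prologue: push r1 → mem[0x8b]=0x98, sp=0x8b
prologue: push r3 → mem[0x8a]=0xd2, sp=0x8a
prologue: push r6 → mem[0x89]=0xd6, sp=0x89
body[0] add  r0, r1, r1 → r0=0x30
body[1] mov  r1, r3 → r1=0xd2
body[2] sub  r6, r0, #25 → r6=0x17
body[3] add  r3, r4, #49 → r3=0xeb
body[4] sub  r3, r0, r6 → r3=0x19
body[5] mov  r2, #0xd8 → r2=0xd8
epilogue: pop r6=0xd6, sp=0x8a
epilogue: pop r3=0xd2, sp=0x8b
epilogue: pop r1=0x98, sp=0x8c
epilogue: pop r0=0xf0, sp=0x8d
prologue pushed ['r0', 'r1', 'r3', 'r6'] at ['0x8c', '0x8b', '0x8a', '0x89']

MEM = 0xd2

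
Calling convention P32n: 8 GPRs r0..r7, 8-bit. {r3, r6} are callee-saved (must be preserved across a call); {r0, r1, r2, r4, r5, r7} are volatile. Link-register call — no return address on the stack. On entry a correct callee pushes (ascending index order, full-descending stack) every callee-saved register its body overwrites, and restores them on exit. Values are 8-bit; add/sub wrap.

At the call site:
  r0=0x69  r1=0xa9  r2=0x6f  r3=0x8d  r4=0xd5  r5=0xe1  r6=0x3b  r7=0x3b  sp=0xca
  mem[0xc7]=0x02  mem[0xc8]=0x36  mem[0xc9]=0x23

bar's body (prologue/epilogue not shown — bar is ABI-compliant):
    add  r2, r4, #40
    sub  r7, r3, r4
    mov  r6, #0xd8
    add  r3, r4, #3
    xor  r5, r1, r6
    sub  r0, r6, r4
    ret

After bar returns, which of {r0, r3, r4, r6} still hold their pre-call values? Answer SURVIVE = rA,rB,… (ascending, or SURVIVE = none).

prologue: push r3 → mem[0xc9]=0x8d, sp=0xc9
prologue: push r6 → mem[0xc8]=0x3b, sp=0xc8
body[0] add  r2, r4, #40 → r2=0xfd
body[1] sub  r7, r3, r4 → r7=0xb8
body[2] mov  r6, #0xd8 → r6=0xd8
body[3] add  r3, r4, #3 → r3=0xd8
body[4] xor  r5, r1, r6 → r5=0x71
body[5] sub  r0, r6, r4 → r0=0x03
epilogue: pop r6=0x3b, sp=0xc9
epilogue: pop r3=0x8d, sp=0xca
r0: caller-saved, written=True
r3: callee-saved, written=True
r4: caller-saved, written=False
r6: callee-saved, written=True

SURVIVE = r3,r4,r6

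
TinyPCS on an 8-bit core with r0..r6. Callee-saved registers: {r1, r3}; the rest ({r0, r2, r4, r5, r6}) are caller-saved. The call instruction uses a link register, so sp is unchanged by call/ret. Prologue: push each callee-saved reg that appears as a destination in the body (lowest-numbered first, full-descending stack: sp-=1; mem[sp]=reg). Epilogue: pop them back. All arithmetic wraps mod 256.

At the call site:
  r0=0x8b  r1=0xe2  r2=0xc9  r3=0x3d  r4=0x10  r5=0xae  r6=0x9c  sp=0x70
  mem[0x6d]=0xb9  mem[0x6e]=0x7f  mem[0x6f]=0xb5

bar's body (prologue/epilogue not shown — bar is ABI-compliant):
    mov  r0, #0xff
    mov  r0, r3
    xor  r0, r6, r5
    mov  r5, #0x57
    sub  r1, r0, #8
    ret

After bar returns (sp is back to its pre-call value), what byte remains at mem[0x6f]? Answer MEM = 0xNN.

MEM = 0xe2

prologue: push r1 → mem[0x6f]=0xe2, sp=0x6f
body[0] mov  r0, #0xff → r0=0xff
body[1] mov  r0, r3 → r0=0x3d
body[2] xor  r0, r6, r5 → r0=0x32
body[3] mov  r5, #0x57 → r5=0x57
body[4] sub  r1, r0, #8 → r1=0x2a
epilogue: pop r1=0xe2, sp=0x70
prologue pushed ['r1'] at ['0x6f']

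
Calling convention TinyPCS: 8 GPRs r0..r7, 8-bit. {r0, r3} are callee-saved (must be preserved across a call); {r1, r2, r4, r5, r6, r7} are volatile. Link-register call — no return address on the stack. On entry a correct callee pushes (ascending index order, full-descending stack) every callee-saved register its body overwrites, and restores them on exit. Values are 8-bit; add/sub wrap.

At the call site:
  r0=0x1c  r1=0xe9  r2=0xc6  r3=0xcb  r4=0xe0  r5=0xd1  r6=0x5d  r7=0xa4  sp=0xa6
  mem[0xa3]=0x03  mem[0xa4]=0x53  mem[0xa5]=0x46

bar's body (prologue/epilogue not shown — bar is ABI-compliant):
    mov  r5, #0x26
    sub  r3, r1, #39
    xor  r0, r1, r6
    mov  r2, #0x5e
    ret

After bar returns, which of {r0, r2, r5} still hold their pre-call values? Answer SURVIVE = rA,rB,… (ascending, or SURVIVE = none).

prologue: push r0 → mem[0xa5]=0x1c, sp=0xa5
prologue: push r3 → mem[0xa4]=0xcb, sp=0xa4
body[0] mov  r5, #0x26 → r5=0x26
body[1] sub  r3, r1, #39 → r3=0xc2
body[2] xor  r0, r1, r6 → r0=0xb4
body[3] mov  r2, #0x5e → r2=0x5e
epilogue: pop r3=0xcb, sp=0xa5
epilogue: pop r0=0x1c, sp=0xa6
r0: callee-saved, written=True
r2: caller-saved, written=True
r5: caller-saved, written=True

SURVIVE = r0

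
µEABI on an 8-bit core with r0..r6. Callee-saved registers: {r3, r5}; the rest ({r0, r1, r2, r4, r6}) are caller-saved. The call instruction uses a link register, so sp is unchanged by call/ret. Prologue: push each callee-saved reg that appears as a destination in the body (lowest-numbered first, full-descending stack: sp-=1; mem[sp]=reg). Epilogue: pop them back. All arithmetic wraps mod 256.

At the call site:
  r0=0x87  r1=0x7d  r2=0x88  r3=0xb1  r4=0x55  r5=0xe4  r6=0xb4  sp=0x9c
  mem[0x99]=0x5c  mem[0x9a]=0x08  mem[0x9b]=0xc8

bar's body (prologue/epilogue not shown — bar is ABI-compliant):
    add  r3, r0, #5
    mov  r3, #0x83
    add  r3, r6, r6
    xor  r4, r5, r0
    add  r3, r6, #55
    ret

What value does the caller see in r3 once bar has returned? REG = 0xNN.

prologue: push r3 -> mem[0x9b]=0xb1, sp=0x9b
body[0] add  r3, r0, #5 -> r3=0x8c
body[1] mov  r3, #0x83 -> r3=0x83
body[2] add  r3, r6, r6 -> r3=0x68
body[3] xor  r4, r5, r0 -> r4=0x63
body[4] add  r3, r6, #55 -> r3=0xeb
epilogue: pop r3=0xb1, sp=0x9c
r3 is callee-saved -> restored

REG = 0xb1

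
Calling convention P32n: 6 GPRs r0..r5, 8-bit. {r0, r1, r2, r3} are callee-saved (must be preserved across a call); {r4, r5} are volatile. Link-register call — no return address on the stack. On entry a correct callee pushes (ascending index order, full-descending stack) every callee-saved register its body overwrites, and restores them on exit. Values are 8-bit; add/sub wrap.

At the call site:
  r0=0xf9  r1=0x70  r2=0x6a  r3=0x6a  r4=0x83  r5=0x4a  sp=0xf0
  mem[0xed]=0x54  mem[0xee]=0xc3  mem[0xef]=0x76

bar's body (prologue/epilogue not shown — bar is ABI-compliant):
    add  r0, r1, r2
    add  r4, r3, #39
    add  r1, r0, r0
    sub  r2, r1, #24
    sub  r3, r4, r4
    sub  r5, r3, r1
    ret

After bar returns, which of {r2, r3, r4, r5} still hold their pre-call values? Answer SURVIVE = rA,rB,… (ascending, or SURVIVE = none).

SURVIVE = r2,r3

prologue: push r0 → mem[0xef]=0xf9, sp=0xef
prologue: push r1 → mem[0xee]=0x70, sp=0xee
prologue: push r2 → mem[0xed]=0x6a, sp=0xed
prologue: push r3 → mem[0xec]=0x6a, sp=0xec
body[0] add  r0, r1, r2 → r0=0xda
body[1] add  r4, r3, #39 → r4=0x91
body[2] add  r1, r0, r0 → r1=0xb4
body[3] sub  r2, r1, #24 → r2=0x9c
body[4] sub  r3, r4, r4 → r3=0x00
body[5] sub  r5, r3, r1 → r5=0x4c
epilogue: pop r3=0x6a, sp=0xed
epilogue: pop r2=0x6a, sp=0xee
epilogue: pop r1=0x70, sp=0xef
epilogue: pop r0=0xf9, sp=0xf0
r2: callee-saved, written=True
r3: callee-saved, written=True
r4: caller-saved, written=True
r5: caller-saved, written=True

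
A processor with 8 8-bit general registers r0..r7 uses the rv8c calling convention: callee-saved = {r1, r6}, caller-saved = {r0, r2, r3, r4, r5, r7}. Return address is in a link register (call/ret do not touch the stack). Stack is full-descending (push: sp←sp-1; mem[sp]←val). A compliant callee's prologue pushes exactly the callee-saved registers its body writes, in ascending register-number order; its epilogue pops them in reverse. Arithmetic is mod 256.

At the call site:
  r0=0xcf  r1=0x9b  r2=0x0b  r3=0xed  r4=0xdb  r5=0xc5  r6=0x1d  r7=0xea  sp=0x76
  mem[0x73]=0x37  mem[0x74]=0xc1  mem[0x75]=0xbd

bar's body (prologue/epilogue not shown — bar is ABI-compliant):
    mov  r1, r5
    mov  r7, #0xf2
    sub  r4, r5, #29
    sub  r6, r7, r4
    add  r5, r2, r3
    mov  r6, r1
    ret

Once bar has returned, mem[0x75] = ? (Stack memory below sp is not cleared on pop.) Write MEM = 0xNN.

prologue: push r1 -> mem[0x75]=0x9b, sp=0x75
prologue: push r6 -> mem[0x74]=0x1d, sp=0x74
body[0] mov  r1, r5 -> r1=0xc5
body[1] mov  r7, #0xf2 -> r7=0xf2
body[2] sub  r4, r5, #29 -> r4=0xa8
body[3] sub  r6, r7, r4 -> r6=0x4a
body[4] add  r5, r2, r3 -> r5=0xf8
body[5] mov  r6, r1 -> r6=0xc5
epilogue: pop r6=0x1d, sp=0x75
epilogue: pop r1=0x9b, sp=0x76
prologue pushed ['r1', 'r6'] at ['0x75', '0x74']

MEM = 0x9b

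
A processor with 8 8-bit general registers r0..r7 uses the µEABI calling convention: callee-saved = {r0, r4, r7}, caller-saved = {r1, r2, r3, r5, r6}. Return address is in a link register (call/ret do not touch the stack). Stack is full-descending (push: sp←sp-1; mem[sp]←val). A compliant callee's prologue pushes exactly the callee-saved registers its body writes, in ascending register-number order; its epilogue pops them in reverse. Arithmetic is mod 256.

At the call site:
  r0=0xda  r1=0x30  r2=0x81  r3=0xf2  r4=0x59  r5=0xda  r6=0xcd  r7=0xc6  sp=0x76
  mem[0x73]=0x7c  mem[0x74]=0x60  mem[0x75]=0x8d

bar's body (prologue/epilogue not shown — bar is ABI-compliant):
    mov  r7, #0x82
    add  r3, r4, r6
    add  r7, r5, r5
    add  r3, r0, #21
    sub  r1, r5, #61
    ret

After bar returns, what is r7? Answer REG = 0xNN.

REG = 0xc6

prologue: push r7 -> mem[0x75]=0xc6, sp=0x75
body[0] mov  r7, #0x82 -> r7=0x82
body[1] add  r3, r4, r6 -> r3=0x26
body[2] add  r7, r5, r5 -> r7=0xb4
body[3] add  r3, r0, #21 -> r3=0xef
body[4] sub  r1, r5, #61 -> r1=0x9d
epilogue: pop r7=0xc6, sp=0x76
r7 is callee-saved -> restored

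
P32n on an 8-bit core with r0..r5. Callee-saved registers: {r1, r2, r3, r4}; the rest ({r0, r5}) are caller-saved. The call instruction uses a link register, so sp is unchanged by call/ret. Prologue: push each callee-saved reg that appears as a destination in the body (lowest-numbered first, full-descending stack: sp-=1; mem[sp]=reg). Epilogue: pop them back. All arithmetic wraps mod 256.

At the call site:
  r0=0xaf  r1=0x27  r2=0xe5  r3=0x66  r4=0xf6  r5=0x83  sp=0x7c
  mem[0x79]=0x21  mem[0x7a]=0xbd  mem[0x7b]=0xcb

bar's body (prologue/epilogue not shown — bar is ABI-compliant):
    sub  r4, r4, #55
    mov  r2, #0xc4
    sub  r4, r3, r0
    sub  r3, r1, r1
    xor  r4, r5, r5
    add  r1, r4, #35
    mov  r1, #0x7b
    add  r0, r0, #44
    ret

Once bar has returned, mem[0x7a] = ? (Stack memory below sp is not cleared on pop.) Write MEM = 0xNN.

MEM = 0xe5

prologue: push r1 → mem[0x7b]=0x27, sp=0x7b
prologue: push r2 → mem[0x7a]=0xe5, sp=0x7a
prologue: push r3 → mem[0x79]=0x66, sp=0x79
prologue: push r4 → mem[0x78]=0xf6, sp=0x78
body[0] sub  r4, r4, #55 → r4=0xbf
body[1] mov  r2, #0xc4 → r2=0xc4
body[2] sub  r4, r3, r0 → r4=0xb7
body[3] sub  r3, r1, r1 → r3=0x00
body[4] xor  r4, r5, r5 → r4=0x00
body[5] add  r1, r4, #35 → r1=0x23
body[6] mov  r1, #0x7b → r1=0x7b
body[7] add  r0, r0, #44 → r0=0xdb
epilogue: pop r4=0xf6, sp=0x79
epilogue: pop r3=0x66, sp=0x7a
epilogue: pop r2=0xe5, sp=0x7b
epilogue: pop r1=0x27, sp=0x7c
prologue pushed ['r1', 'r2', 'r3', 'r4'] at ['0x7b', '0x7a', '0x79', '0x78']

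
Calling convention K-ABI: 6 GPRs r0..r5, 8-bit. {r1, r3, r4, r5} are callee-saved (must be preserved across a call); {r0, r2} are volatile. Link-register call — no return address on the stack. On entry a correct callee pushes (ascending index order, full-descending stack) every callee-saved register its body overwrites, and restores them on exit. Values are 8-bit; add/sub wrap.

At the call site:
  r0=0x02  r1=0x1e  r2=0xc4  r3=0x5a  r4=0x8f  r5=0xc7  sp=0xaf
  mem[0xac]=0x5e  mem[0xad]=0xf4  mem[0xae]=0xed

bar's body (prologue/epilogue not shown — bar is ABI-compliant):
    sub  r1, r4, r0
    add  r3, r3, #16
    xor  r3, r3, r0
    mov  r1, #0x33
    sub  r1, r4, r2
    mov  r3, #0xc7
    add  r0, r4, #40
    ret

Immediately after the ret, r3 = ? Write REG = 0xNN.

REG = 0x5a

prologue: push r1 → mem[0xae]=0x1e, sp=0xae
prologue: push r3 → mem[0xad]=0x5a, sp=0xad
body[0] sub  r1, r4, r0 → r1=0x8d
body[1] add  r3, r3, #16 → r3=0x6a
body[2] xor  r3, r3, r0 → r3=0x68
body[3] mov  r1, #0x33 → r1=0x33
body[4] sub  r1, r4, r2 → r1=0xcb
body[5] mov  r3, #0xc7 → r3=0xc7
body[6] add  r0, r4, #40 → r0=0xb7
epilogue: pop r3=0x5a, sp=0xae
epilogue: pop r1=0x1e, sp=0xaf
r3 is callee-saved → restored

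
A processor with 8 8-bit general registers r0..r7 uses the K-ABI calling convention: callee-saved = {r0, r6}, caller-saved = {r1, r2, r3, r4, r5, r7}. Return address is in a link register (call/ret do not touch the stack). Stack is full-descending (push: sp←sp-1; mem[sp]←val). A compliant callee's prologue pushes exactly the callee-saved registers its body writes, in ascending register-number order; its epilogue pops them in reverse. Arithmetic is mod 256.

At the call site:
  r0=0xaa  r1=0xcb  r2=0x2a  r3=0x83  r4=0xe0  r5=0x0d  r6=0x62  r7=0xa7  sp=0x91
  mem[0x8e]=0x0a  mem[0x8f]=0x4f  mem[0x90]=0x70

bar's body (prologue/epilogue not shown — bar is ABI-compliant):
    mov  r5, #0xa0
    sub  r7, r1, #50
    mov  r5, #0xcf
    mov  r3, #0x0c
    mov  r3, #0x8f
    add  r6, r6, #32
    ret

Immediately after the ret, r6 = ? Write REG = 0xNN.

REG = 0x62

prologue: push r6 → mem[0x90]=0x62, sp=0x90
body[0] mov  r5, #0xa0 → r5=0xa0
body[1] sub  r7, r1, #50 → r7=0x99
body[2] mov  r5, #0xcf → r5=0xcf
body[3] mov  r3, #0x0c → r3=0x0c
body[4] mov  r3, #0x8f → r3=0x8f
body[5] add  r6, r6, #32 → r6=0x82
epilogue: pop r6=0x62, sp=0x91
r6 is callee-saved → restored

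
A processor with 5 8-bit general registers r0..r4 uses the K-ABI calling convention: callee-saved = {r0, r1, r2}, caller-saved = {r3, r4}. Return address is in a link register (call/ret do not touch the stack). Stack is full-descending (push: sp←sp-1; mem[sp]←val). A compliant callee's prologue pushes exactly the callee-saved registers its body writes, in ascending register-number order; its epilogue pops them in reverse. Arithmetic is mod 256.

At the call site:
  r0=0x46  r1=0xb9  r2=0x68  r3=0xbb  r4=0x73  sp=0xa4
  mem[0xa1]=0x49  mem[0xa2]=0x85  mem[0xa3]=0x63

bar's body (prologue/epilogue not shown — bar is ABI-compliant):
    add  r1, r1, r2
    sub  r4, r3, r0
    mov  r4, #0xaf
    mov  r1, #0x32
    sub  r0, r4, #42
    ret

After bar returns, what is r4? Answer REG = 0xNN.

REG = 0xaf

prologue: push r0 → mem[0xa3]=0x46, sp=0xa3
prologue: push r1 → mem[0xa2]=0xb9, sp=0xa2
body[0] add  r1, r1, r2 → r1=0x21
body[1] sub  r4, r3, r0 → r4=0x75
body[2] mov  r4, #0xaf → r4=0xaf
body[3] mov  r1, #0x32 → r1=0x32
body[4] sub  r0, r4, #42 → r0=0x85
epilogue: pop r1=0xb9, sp=0xa3
epilogue: pop r0=0x46, sp=0xa4
r4 is caller-saved → body value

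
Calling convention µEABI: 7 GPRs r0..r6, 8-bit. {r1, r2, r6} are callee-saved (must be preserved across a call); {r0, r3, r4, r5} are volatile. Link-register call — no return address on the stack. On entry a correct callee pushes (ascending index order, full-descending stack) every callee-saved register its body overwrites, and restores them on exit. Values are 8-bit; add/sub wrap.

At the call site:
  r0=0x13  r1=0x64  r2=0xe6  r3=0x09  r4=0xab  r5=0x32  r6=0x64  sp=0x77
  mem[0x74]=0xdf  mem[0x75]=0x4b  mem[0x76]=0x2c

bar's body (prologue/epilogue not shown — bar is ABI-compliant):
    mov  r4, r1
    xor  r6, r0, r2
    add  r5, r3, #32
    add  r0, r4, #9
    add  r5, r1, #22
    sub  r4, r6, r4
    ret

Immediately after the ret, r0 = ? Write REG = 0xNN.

prologue: push r6 → mem[0x76]=0x64, sp=0x76
body[0] mov  r4, r1 → r4=0x64
body[1] xor  r6, r0, r2 → r6=0xf5
body[2] add  r5, r3, #32 → r5=0x29
body[3] add  r0, r4, #9 → r0=0x6d
body[4] add  r5, r1, #22 → r5=0x7a
body[5] sub  r4, r6, r4 → r4=0x91
epilogue: pop r6=0x64, sp=0x77
r0 is caller-saved → body value

REG = 0x6d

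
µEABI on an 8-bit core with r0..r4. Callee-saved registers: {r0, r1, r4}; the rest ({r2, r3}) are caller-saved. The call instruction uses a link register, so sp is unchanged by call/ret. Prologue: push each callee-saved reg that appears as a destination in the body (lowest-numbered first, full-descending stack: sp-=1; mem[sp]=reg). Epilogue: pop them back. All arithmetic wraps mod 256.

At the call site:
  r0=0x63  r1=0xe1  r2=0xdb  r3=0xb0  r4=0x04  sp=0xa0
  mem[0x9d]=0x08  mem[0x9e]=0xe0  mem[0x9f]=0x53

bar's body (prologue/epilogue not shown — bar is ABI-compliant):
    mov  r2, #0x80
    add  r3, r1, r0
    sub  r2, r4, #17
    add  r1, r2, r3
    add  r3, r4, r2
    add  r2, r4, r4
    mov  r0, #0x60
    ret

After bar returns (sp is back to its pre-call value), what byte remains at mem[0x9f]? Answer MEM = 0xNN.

MEM = 0x63

prologue: push r0 -> mem[0x9f]=0x63, sp=0x9f
prologue: push r1 -> mem[0x9e]=0xe1, sp=0x9e
body[0] mov  r2, #0x80 -> r2=0x80
body[1] add  r3, r1, r0 -> r3=0x44
body[2] sub  r2, r4, #17 -> r2=0xf3
body[3] add  r1, r2, r3 -> r1=0x37
body[4] add  r3, r4, r2 -> r3=0xf7
body[5] add  r2, r4, r4 -> r2=0x08
body[6] mov  r0, #0x60 -> r0=0x60
epilogue: pop r1=0xe1, sp=0x9f
epilogue: pop r0=0x63, sp=0xa0
prologue pushed ['r0', 'r1'] at ['0x9f', '0x9e']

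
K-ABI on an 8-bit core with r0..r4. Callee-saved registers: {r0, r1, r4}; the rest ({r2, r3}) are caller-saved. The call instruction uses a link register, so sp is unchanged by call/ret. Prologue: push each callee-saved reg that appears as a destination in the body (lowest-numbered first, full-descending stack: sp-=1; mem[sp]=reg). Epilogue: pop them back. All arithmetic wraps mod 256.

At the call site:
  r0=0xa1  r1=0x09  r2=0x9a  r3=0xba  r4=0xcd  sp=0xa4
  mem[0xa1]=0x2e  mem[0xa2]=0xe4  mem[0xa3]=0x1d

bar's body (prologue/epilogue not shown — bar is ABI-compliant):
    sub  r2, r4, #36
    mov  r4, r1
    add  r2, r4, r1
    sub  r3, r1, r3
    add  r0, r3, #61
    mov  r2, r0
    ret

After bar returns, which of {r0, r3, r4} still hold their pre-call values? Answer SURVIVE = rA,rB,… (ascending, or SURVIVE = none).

SURVIVE = r0,r4

prologue: push r0 -> mem[0xa3]=0xa1, sp=0xa3
prologue: push r4 -> mem[0xa2]=0xcd, sp=0xa2
body[0] sub  r2, r4, #36 -> r2=0xa9
body[1] mov  r4, r1 -> r4=0x09
body[2] add  r2, r4, r1 -> r2=0x12
body[3] sub  r3, r1, r3 -> r3=0x4f
body[4] add  r0, r3, #61 -> r0=0x8c
body[5] mov  r2, r0 -> r2=0x8c
epilogue: pop r4=0xcd, sp=0xa3
epilogue: pop r0=0xa1, sp=0xa4
r0: callee-saved, written=True
r3: caller-saved, written=True
r4: callee-saved, written=True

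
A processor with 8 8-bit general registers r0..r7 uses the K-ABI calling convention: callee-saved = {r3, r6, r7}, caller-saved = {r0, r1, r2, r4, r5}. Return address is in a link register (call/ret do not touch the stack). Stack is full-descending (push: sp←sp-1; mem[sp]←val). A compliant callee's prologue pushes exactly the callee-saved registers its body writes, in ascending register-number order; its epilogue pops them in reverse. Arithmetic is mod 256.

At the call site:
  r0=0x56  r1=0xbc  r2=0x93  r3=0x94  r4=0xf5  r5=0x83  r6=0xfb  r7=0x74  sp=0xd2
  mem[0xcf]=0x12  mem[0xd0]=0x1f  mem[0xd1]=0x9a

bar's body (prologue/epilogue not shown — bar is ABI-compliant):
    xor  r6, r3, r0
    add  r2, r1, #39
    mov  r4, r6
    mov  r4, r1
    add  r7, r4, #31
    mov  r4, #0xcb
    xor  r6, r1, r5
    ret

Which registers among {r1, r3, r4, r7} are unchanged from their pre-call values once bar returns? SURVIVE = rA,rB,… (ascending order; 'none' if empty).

SURVIVE = r1,r3,r7

prologue: push r6 → mem[0xd1]=0xfb, sp=0xd1
prologue: push r7 → mem[0xd0]=0x74, sp=0xd0
body[0] xor  r6, r3, r0 → r6=0xc2
body[1] add  r2, r1, #39 → r2=0xe3
body[2] mov  r4, r6 → r4=0xc2
body[3] mov  r4, r1 → r4=0xbc
body[4] add  r7, r4, #31 → r7=0xdb
body[5] mov  r4, #0xcb → r4=0xcb
body[6] xor  r6, r1, r5 → r6=0x3f
epilogue: pop r7=0x74, sp=0xd1
epilogue: pop r6=0xfb, sp=0xd2
r1: caller-saved, written=False
r3: callee-saved, written=False
r4: caller-saved, written=True
r7: callee-saved, written=True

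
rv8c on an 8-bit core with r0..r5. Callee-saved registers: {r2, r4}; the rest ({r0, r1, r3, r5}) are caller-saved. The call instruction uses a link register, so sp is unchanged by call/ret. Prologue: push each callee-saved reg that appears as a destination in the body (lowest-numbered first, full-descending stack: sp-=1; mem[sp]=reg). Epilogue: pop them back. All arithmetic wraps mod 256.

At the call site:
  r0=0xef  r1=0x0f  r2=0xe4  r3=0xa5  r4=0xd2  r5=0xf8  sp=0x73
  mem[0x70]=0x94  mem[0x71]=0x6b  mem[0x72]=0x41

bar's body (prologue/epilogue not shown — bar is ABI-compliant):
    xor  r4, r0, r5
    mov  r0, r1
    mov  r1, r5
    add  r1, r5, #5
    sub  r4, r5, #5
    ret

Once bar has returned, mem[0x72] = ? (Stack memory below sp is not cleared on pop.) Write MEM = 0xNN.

MEM = 0xd2

prologue: push r4 → mem[0x72]=0xd2, sp=0x72
body[0] xor  r4, r0, r5 → r4=0x17
body[1] mov  r0, r1 → r0=0x0f
body[2] mov  r1, r5 → r1=0xf8
body[3] add  r1, r5, #5 → r1=0xfd
body[4] sub  r4, r5, #5 → r4=0xf3
epilogue: pop r4=0xd2, sp=0x73
prologue pushed ['r4'] at ['0x72']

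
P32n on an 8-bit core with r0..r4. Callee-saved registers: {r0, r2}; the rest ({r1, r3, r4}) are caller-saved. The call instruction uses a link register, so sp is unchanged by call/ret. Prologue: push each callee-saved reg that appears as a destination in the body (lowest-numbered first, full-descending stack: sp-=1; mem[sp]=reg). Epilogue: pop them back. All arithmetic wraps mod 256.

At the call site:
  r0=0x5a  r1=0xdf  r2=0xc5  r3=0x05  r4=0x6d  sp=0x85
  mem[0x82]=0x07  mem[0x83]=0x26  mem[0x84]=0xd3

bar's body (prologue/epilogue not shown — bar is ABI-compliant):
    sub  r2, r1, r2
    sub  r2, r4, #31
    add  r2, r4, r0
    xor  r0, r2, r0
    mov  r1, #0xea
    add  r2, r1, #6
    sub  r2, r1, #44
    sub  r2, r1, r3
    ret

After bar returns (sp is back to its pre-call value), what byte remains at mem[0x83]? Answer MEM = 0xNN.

MEM = 0xc5

prologue: push r0 -> mem[0x84]=0x5a, sp=0x84
prologue: push r2 -> mem[0x83]=0xc5, sp=0x83
body[0] sub  r2, r1, r2 -> r2=0x1a
body[1] sub  r2, r4, #31 -> r2=0x4e
body[2] add  r2, r4, r0 -> r2=0xc7
body[3] xor  r0, r2, r0 -> r0=0x9d
body[4] mov  r1, #0xea -> r1=0xea
body[5] add  r2, r1, #6 -> r2=0xf0
body[6] sub  r2, r1, #44 -> r2=0xbe
body[7] sub  r2, r1, r3 -> r2=0xe5
epilogue: pop r2=0xc5, sp=0x84
epilogue: pop r0=0x5a, sp=0x85
prologue pushed ['r0', 'r2'] at ['0x84', '0x83']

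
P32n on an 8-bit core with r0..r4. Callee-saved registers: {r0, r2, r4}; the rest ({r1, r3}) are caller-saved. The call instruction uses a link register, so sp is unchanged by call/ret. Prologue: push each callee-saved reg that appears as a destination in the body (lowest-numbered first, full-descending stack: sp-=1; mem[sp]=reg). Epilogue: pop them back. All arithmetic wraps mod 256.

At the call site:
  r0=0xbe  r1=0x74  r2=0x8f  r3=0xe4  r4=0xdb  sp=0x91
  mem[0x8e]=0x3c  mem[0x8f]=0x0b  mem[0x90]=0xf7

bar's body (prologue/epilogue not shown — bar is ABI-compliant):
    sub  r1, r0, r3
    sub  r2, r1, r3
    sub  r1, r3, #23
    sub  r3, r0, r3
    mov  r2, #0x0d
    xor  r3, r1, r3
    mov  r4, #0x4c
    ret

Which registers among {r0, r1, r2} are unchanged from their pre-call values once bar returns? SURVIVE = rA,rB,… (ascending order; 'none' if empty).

prologue: push r2 → mem[0x90]=0x8f, sp=0x90
prologue: push r4 → mem[0x8f]=0xdb, sp=0x8f
body[0] sub  r1, r0, r3 → r1=0xda
body[1] sub  r2, r1, r3 → r2=0xf6
body[2] sub  r1, r3, #23 → r1=0xcd
body[3] sub  r3, r0, r3 → r3=0xda
body[4] mov  r2, #0x0d → r2=0x0d
body[5] xor  r3, r1, r3 → r3=0x17
body[6] mov  r4, #0x4c → r4=0x4c
epilogue: pop r4=0xdb, sp=0x90
epilogue: pop r2=0x8f, sp=0x91
r0: callee-saved, written=False
r1: caller-saved, written=True
r2: callee-saved, written=True

SURVIVE = r0,r2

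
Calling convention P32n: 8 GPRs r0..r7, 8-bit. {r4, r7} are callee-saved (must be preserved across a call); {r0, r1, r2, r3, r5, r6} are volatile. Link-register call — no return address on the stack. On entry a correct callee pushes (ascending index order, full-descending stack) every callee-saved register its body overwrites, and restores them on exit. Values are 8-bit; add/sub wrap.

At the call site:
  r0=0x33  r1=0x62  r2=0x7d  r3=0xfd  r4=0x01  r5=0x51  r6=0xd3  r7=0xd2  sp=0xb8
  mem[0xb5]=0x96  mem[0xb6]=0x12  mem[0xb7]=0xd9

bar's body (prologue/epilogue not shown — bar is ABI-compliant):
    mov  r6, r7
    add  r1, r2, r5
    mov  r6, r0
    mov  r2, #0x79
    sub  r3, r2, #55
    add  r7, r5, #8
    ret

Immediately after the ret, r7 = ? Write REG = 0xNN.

REG = 0xd2

prologue: push r7 → mem[0xb7]=0xd2, sp=0xb7
body[0] mov  r6, r7 → r6=0xd2
body[1] add  r1, r2, r5 → r1=0xce
body[2] mov  r6, r0 → r6=0x33
body[3] mov  r2, #0x79 → r2=0x79
body[4] sub  r3, r2, #55 → r3=0x42
body[5] add  r7, r5, #8 → r7=0x59
epilogue: pop r7=0xd2, sp=0xb8
r7 is callee-saved → restored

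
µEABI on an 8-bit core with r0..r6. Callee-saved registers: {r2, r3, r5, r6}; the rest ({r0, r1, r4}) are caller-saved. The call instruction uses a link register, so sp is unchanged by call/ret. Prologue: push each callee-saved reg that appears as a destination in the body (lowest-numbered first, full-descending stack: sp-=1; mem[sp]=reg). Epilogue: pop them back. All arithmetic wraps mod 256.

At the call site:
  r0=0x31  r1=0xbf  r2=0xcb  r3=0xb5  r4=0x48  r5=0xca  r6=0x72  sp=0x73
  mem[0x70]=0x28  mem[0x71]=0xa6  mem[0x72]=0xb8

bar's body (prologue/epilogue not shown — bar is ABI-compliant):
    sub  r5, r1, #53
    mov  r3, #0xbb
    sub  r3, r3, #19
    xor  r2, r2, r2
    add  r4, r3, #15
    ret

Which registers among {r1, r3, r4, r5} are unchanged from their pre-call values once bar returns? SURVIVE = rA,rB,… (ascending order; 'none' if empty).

prologue: push r2 → mem[0x72]=0xcb, sp=0x72
prologue: push r3 → mem[0x71]=0xb5, sp=0x71
prologue: push r5 → mem[0x70]=0xca, sp=0x70
body[0] sub  r5, r1, #53 → r5=0x8a
body[1] mov  r3, #0xbb → r3=0xbb
body[2] sub  r3, r3, #19 → r3=0xa8
body[3] xor  r2, r2, r2 → r2=0x00
body[4] add  r4, r3, #15 → r4=0xb7
epilogue: pop r5=0xca, sp=0x71
epilogue: pop r3=0xb5, sp=0x72
epilogue: pop r2=0xcb, sp=0x73
r1: caller-saved, written=False
r3: callee-saved, written=True
r4: caller-saved, written=True
r5: callee-saved, written=True

SURVIVE = r1,r3,r5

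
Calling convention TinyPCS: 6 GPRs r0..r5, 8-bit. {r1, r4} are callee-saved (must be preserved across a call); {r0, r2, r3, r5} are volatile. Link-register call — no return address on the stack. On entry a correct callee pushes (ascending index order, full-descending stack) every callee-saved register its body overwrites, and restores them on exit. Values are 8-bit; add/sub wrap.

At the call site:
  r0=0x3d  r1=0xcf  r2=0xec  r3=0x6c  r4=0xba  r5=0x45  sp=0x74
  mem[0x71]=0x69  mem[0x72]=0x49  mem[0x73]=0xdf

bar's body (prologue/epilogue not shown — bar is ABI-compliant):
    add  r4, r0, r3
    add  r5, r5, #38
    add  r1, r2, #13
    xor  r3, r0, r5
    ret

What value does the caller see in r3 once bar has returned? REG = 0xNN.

REG = 0x56

prologue: push r1 -> mem[0x73]=0xcf, sp=0x73
prologue: push r4 -> mem[0x72]=0xba, sp=0x72
body[0] add  r4, r0, r3 -> r4=0xa9
body[1] add  r5, r5, #38 -> r5=0x6b
body[2] add  r1, r2, #13 -> r1=0xf9
body[3] xor  r3, r0, r5 -> r3=0x56
epilogue: pop r4=0xba, sp=0x73
epilogue: pop r1=0xcf, sp=0x74
r3 is caller-saved -> body value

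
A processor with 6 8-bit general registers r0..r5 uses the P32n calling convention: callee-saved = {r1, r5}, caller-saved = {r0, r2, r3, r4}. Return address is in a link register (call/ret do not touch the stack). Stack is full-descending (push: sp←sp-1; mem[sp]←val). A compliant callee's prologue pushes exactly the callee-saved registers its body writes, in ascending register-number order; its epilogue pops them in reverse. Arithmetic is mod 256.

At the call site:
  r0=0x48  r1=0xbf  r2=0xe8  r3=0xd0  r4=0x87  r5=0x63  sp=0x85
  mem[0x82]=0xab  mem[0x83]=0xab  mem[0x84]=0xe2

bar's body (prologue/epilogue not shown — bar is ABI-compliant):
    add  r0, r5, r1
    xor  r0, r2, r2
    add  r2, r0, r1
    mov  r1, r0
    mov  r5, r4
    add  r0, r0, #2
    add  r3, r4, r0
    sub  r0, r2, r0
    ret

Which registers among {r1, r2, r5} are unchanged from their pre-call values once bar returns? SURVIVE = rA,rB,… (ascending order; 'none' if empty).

SURVIVE = r1,r5

prologue: push r1 → mem[0x84]=0xbf, sp=0x84
prologue: push r5 → mem[0x83]=0x63, sp=0x83
body[0] add  r0, r5, r1 → r0=0x22
body[1] xor  r0, r2, r2 → r0=0x00
body[2] add  r2, r0, r1 → r2=0xbf
body[3] mov  r1, r0 → r1=0x00
body[4] mov  r5, r4 → r5=0x87
body[5] add  r0, r0, #2 → r0=0x02
body[6] add  r3, r4, r0 → r3=0x89
body[7] sub  r0, r2, r0 → r0=0xbd
epilogue: pop r5=0x63, sp=0x84
epilogue: pop r1=0xbf, sp=0x85
r1: callee-saved, written=True
r2: caller-saved, written=True
r5: callee-saved, written=True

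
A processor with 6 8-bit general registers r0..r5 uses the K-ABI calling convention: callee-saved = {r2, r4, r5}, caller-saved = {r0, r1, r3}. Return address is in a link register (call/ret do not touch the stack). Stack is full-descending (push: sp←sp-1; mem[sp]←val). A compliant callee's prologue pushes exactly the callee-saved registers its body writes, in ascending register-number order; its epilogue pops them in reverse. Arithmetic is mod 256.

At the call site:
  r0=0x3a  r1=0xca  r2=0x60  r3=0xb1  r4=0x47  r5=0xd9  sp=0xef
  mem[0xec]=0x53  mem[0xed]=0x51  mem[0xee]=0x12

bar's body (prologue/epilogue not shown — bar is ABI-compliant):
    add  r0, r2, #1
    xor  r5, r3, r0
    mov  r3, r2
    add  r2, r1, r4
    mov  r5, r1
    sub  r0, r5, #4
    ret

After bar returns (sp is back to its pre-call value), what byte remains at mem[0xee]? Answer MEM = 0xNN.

prologue: push r2 → mem[0xee]=0x60, sp=0xee
prologue: push r5 → mem[0xed]=0xd9, sp=0xed
body[0] add  r0, r2, #1 → r0=0x61
body[1] xor  r5, r3, r0 → r5=0xd0
body[2] mov  r3, r2 → r3=0x60
body[3] add  r2, r1, r4 → r2=0x11
body[4] mov  r5, r1 → r5=0xca
body[5] sub  r0, r5, #4 → r0=0xc6
epilogue: pop r5=0xd9, sp=0xee
epilogue: pop r2=0x60, sp=0xef
prologue pushed ['r2', 'r5'] at ['0xee', '0xed']

MEM = 0x60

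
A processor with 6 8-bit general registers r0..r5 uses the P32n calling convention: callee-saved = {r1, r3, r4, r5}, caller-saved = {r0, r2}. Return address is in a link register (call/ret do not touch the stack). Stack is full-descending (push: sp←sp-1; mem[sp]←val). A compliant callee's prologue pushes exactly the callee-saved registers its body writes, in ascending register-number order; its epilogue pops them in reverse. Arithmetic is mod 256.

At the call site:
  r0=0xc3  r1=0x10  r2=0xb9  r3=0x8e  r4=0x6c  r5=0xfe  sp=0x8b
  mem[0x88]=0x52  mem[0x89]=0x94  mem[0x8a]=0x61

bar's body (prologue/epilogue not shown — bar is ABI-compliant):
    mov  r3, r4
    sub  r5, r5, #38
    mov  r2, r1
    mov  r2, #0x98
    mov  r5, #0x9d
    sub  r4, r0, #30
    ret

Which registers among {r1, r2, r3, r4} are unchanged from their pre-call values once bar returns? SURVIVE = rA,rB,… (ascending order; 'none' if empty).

prologue: push r3 → mem[0x8a]=0x8e, sp=0x8a
prologue: push r4 → mem[0x89]=0x6c, sp=0x89
prologue: push r5 → mem[0x88]=0xfe, sp=0x88
body[0] mov  r3, r4 → r3=0x6c
body[1] sub  r5, r5, #38 → r5=0xd8
body[2] mov  r2, r1 → r2=0x10
body[3] mov  r2, #0x98 → r2=0x98
body[4] mov  r5, #0x9d → r5=0x9d
body[5] sub  r4, r0, #30 → r4=0xa5
epilogue: pop r5=0xfe, sp=0x89
epilogue: pop r4=0x6c, sp=0x8a
epilogue: pop r3=0x8e, sp=0x8b
r1: callee-saved, written=False
r2: caller-saved, written=True
r3: callee-saved, written=True
r4: callee-saved, written=True

SURVIVE = r1,r3,r4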